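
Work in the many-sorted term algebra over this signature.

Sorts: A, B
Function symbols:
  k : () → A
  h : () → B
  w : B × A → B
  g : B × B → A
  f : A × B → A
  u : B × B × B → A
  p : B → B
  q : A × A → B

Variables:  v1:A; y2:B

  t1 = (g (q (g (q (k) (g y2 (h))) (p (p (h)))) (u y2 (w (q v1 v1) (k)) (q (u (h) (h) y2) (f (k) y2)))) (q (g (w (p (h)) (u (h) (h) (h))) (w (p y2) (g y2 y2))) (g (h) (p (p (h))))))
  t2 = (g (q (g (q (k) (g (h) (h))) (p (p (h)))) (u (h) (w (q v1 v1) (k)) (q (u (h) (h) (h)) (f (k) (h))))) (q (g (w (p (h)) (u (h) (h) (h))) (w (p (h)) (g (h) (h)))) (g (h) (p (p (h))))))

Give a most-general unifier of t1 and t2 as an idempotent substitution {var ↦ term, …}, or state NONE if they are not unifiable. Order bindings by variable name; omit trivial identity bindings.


{y2 ↦ (h)}


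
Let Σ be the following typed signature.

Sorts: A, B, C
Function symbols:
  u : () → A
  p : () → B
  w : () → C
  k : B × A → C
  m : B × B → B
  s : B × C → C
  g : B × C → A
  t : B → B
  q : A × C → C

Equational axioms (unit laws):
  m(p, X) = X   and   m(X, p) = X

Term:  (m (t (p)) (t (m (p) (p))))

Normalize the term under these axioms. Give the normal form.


1. (m (t (p)) (t (m (p) (p))))  →  (m (t (p)) (t (p)))

normal form = (m (t (p)) (t (p)))


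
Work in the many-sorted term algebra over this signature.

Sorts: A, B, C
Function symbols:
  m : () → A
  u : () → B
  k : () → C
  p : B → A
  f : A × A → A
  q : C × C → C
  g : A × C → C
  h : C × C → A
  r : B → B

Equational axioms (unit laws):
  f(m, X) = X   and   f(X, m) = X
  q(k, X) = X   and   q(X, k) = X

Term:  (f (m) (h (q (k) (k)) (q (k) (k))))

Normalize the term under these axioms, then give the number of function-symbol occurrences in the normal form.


1. (f (m) (h (q (k) (k)) (q (k) (k))))  →  (h (q (k) (k)) (q (k) (k)))
2. (h (q (k) (k)) (q (k) (k)))  →  (h (k) (q (k) (k)))
3. (h (k) (q (k) (k)))  →  (h (k) (k))
normal form: (h (k) (k))

size = 3


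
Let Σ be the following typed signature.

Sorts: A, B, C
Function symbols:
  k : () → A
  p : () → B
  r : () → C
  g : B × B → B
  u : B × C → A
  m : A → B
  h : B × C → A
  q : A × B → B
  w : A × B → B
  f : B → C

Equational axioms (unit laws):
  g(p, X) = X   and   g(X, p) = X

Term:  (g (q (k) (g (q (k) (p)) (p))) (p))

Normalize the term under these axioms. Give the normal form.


normal form = (q (k) (q (k) (p)))

1. (g (q (k) (g (q (k) (p)) (p))) (p))  →  (q (k) (g (q (k) (p)) (p)))
2. (q (k) (g (q (k) (p)) (p)))  →  (q (k) (q (k) (p)))


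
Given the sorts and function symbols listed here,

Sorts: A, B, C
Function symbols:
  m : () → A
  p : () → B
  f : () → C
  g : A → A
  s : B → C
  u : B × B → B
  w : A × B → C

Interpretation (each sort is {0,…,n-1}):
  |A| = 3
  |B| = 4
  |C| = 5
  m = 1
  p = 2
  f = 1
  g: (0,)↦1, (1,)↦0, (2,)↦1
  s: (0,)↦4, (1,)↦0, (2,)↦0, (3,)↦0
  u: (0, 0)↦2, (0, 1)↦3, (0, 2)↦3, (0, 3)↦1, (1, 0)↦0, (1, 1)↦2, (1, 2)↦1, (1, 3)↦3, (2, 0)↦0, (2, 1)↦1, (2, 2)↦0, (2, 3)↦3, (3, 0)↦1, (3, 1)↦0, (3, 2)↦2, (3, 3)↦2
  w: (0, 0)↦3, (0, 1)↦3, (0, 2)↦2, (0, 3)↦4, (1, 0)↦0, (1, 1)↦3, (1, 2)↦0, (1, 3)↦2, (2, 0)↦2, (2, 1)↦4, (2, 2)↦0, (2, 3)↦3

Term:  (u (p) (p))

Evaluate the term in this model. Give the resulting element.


value = 0

  p = 2
  p = 2
  (u (p) (p)) = u(2, 2) = 0


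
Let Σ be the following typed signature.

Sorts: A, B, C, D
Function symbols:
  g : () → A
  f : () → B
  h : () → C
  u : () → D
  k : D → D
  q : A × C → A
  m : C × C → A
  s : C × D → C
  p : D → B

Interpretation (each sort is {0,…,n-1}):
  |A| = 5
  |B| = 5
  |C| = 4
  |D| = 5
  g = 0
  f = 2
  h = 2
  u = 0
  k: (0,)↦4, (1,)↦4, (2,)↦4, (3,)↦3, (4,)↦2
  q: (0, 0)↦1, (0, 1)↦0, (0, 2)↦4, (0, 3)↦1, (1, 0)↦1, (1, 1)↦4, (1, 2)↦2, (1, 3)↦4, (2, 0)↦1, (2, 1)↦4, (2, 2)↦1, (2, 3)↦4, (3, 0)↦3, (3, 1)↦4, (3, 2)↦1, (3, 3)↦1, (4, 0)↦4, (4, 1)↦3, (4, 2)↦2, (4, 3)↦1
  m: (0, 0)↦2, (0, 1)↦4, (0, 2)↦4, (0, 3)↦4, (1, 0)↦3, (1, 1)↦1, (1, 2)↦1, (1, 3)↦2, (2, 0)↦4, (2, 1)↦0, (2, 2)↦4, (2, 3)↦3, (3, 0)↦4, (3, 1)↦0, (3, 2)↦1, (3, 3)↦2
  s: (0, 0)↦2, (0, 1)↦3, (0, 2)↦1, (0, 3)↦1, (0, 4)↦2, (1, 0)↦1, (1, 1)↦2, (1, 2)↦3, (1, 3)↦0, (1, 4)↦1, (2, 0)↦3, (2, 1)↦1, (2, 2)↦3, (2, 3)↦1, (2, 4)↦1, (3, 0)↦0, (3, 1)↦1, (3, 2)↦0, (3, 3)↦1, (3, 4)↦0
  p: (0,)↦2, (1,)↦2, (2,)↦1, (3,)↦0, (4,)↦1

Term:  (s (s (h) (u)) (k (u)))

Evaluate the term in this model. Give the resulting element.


value = 0

  h = 2
  u = 0
  (s (h) (u)) = s(2, 0) = 3
  u = 0
  (k (u)) = k(0,) = 4
  (s (s (h) (u)) (k (u))) = s(3, 4) = 0


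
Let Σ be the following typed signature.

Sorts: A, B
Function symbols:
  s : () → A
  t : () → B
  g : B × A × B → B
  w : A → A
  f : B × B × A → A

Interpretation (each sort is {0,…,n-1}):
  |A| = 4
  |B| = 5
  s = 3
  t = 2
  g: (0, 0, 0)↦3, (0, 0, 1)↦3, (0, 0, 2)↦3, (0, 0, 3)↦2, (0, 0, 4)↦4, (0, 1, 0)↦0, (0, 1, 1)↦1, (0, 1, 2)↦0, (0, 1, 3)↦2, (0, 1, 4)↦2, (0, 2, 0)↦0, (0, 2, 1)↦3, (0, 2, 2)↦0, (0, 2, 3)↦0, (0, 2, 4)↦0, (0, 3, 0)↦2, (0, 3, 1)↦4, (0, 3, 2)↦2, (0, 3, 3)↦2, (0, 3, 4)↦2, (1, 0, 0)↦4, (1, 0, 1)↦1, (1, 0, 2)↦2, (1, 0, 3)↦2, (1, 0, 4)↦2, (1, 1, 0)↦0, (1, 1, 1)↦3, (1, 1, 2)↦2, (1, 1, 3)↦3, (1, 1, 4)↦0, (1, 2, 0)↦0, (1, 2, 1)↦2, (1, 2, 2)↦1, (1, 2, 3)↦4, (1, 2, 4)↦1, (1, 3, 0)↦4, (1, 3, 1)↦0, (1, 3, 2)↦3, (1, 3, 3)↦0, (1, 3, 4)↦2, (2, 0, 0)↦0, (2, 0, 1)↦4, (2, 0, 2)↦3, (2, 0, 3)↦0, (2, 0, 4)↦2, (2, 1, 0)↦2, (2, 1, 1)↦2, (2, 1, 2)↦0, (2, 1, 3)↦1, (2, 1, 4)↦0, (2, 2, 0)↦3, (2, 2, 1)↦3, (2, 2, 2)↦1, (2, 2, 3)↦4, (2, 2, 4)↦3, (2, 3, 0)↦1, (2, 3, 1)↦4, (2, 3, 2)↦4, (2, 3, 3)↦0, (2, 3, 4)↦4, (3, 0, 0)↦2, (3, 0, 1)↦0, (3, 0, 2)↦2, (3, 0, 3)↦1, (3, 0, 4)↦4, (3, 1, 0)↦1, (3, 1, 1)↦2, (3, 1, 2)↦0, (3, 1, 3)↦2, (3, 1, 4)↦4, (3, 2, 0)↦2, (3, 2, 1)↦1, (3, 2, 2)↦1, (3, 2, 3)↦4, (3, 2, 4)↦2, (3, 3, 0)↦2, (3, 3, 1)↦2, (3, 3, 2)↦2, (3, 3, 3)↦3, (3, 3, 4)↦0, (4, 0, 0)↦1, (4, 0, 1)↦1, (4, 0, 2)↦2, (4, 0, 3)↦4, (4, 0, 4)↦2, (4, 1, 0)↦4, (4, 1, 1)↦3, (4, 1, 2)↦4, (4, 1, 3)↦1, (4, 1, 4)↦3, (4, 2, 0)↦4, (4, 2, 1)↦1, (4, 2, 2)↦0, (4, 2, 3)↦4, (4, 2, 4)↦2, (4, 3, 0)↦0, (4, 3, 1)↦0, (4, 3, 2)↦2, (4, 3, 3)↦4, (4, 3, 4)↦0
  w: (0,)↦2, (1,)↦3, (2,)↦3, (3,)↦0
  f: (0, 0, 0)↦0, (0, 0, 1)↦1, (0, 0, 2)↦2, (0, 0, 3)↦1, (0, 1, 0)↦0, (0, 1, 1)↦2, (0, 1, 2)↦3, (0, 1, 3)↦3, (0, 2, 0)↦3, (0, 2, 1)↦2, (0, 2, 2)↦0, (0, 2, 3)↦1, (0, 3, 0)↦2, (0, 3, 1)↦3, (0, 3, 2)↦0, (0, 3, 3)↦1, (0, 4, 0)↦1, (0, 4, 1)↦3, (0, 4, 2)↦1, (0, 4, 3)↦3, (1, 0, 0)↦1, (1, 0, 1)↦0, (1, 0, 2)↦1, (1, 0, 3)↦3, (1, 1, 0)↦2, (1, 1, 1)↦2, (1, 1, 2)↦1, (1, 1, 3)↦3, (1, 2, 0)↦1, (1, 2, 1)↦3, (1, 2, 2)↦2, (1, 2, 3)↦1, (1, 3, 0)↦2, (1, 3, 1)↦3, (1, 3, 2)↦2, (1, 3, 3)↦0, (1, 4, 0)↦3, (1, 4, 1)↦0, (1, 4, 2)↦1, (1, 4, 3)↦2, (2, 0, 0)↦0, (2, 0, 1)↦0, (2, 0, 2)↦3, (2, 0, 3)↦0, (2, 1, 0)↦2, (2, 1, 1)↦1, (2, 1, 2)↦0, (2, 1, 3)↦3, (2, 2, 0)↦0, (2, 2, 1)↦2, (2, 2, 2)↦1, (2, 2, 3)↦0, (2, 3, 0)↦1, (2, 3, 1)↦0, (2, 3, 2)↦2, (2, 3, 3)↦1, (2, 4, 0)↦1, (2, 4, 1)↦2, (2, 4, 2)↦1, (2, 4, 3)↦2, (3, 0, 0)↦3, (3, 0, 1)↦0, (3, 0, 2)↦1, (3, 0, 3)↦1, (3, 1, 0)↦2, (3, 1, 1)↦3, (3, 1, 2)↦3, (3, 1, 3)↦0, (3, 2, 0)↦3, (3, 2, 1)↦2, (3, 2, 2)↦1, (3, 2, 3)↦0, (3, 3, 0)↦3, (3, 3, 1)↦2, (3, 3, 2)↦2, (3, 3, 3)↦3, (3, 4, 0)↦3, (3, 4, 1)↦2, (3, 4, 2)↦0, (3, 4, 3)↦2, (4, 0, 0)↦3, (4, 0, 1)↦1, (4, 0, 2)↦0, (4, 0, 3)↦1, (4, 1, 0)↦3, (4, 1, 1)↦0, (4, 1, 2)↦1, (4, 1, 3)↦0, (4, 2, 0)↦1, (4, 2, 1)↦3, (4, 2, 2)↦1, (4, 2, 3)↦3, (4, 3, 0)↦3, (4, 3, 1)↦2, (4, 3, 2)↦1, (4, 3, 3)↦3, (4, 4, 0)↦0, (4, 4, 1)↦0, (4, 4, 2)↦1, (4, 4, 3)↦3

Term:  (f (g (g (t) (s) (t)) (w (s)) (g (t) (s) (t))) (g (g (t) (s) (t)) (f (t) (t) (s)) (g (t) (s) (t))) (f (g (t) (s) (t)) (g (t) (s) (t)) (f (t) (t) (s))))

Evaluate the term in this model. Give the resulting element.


  t = 2
  s = 3
  t = 2
  (g (t) (s) (t)) = g(2, 3, 2) = 4
  s = 3
  (w (s)) = w(3,) = 0
  t = 2
  s = 3
  t = 2
  (g (t) (s) (t)) = g(2, 3, 2) = 4
  (g (g (t) (s) (t)) (w (s)) (g (t) (s) (t))) = g(4, 0, 4) = 2
  t = 2
  s = 3
  t = 2
  (g (t) (s) (t)) = g(2, 3, 2) = 4
  t = 2
  t = 2
  s = 3
  (f (t) (t) (s)) = f(2, 2, 3) = 0
  t = 2
  s = 3
  t = 2
  (g (t) (s) (t)) = g(2, 3, 2) = 4
  (g (g (t) (s) (t)) (f (t) (t) (s)) (g (t) (s) (t))) = g(4, 0, 4) = 2
  t = 2
  s = 3
  t = 2
  (g (t) (s) (t)) = g(2, 3, 2) = 4
  t = 2
  s = 3
  t = 2
  (g (t) (s) (t)) = g(2, 3, 2) = 4
  t = 2
  t = 2
  s = 3
  (f (t) (t) (s)) = f(2, 2, 3) = 0
  (f (g (t) (s) (t)) (g (t) (s) (t)) (f (t) (t) (s))) = f(4, 4, 0) = 0
  (f (g (g (t) (s) (t)) (w (s)) (g (t) (s) (t))) (g (g (t) (s) (t)) (f (t) (t) (s)) (g (t) (s) (t))) (f (g (t) (s) (t)) (g (t) (s) (t)) (f (t) (t) (s)))) = f(2, 2, 0) = 0

value = 0


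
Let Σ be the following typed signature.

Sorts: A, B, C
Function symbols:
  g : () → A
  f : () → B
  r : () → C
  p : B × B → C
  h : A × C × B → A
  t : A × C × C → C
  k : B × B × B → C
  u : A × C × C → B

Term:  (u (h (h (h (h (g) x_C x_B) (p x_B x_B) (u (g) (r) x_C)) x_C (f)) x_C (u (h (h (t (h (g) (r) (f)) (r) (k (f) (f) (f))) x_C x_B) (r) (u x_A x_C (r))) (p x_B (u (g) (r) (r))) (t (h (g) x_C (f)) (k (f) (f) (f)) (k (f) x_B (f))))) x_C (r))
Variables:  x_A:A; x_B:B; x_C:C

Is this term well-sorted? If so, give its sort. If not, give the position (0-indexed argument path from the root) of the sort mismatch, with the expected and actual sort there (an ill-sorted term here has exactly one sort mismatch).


          (g) : A
          x_C : C
          x_B : B
        (h (g) x_C x_B) : A
          x_B : B
          x_B : B
        (p x_B x_B) : C
          (g) : A
          (r) : C
          x_C : C
        (u (g) (r) x_C) : B
      (h (h (g) x_C x_B) (p x_B x_B) (u (g) (r) x_C)) : A
      x_C : C
      (f) : B
    (h (h (h (g) x_C x_B) (p x_B x_B) (u (g) (r) x_C)) x_C (f)) : A
    x_C : C
              (g) : A
              (r) : C
              (f) : B
            (h (g) (r) (f)) : A
            (r) : C
              (f) : B
              (f) : B
              (f) : B
            (k (f) (f) (f)) : C
          (t (h (g) (r) (f)) (r) (k (f) (f) (f))) : C
          x_C : C
          x_B : B
        (h (t (h (g) (r) (f)) (r) (k (f) (f) (f))) x_C x_B) : ✗ arg 0 at [0, 2, 0, 0, 0] has sort C, expected A
        (r) : C
          x_A : A
          x_C : C
          (r) : C
        (u x_A x_C (r)) : B
        x_B : B
          (g) : A
          (r) : C
          (r) : C
        (u (g) (r) (r)) : B
      (p x_B (u (g) (r) (r))) : C
          (g) : A
          x_C : C
          (f) : B
        (h (g) x_C (f)) : A
          (f) : B
          (f) : B
          (f) : B
        (k (f) (f) (f)) : C
          (f) : B
          x_B : B
          (f) : B
        (k (f) x_B (f)) : C
      (t (h (g) x_C (f)) (k (f) (f) (f)) (k (f) x_B (f))) : C
  x_C : C
  (r) : C

ill-sorted at position [0, 2, 0, 0, 0]: expected A, got C


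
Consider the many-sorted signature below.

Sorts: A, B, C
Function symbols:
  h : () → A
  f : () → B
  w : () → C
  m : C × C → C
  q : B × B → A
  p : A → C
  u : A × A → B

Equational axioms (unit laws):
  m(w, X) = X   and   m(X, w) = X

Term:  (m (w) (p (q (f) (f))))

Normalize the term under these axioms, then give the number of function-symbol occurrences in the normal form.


size = 4

1. (m (w) (p (q (f) (f))))  →  (p (q (f) (f)))
normal form: (p (q (f) (f)))


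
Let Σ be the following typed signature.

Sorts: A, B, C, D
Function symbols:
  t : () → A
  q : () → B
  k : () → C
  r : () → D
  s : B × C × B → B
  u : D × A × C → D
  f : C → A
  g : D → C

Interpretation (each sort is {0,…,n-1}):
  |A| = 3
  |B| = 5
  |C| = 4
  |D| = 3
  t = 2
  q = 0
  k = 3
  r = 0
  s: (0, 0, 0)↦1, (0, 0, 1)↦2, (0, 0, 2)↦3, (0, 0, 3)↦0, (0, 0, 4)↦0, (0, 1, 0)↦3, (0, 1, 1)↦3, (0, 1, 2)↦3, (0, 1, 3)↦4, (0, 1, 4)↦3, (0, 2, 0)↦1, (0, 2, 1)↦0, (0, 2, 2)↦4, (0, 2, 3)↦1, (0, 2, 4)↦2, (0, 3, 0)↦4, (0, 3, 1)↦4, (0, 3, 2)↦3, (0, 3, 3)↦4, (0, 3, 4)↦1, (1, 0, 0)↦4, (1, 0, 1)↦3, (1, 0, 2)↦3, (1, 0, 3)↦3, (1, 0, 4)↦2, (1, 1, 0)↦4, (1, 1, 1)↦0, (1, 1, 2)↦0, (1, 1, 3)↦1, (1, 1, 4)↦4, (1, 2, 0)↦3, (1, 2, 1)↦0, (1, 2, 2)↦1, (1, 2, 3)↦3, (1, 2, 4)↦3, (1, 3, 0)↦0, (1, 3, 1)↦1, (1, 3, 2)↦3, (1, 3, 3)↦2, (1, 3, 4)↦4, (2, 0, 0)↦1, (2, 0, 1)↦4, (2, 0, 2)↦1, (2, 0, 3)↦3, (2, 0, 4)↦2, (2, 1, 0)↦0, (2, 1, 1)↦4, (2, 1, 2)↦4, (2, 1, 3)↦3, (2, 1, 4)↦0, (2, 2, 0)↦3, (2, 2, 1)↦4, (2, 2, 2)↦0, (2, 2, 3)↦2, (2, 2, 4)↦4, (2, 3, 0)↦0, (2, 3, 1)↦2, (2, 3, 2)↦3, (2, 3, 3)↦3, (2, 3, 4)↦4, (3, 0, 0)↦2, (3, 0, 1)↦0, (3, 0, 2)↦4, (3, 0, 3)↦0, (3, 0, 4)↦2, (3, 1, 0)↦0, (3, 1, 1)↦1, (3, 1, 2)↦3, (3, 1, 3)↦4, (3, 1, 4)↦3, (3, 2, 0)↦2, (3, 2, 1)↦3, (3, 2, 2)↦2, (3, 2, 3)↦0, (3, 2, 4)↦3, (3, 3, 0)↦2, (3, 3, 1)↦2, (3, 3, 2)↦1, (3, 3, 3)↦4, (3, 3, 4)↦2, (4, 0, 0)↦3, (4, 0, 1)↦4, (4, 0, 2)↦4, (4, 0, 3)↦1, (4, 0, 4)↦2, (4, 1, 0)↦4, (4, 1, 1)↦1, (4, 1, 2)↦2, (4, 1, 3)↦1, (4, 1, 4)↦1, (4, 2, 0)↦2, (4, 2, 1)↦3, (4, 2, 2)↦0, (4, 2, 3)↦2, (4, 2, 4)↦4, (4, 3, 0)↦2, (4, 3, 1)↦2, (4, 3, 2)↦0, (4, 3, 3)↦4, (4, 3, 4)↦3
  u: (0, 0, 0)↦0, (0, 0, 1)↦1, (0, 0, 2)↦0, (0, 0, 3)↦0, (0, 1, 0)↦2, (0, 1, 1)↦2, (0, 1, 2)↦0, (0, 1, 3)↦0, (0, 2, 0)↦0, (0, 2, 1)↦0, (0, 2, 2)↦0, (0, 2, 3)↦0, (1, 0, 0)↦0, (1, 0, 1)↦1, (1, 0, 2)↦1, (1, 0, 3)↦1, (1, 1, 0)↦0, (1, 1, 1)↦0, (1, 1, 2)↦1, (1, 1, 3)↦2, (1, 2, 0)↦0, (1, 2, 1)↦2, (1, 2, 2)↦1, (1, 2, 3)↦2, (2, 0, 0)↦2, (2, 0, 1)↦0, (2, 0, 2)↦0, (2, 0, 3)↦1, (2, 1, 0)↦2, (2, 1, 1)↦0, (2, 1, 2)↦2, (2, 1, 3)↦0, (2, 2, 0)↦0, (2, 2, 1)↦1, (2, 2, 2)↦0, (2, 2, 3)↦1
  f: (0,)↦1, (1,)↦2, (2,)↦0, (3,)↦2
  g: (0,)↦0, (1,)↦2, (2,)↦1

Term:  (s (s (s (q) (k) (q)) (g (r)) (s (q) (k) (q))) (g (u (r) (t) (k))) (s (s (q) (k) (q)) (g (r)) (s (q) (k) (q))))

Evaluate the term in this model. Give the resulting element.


value = 1

  q = 0
  k = 3
  q = 0
  (s (q) (k) (q)) = s(0, 3, 0) = 4
  r = 0
  (g (r)) = g(0,) = 0
  q = 0
  k = 3
  q = 0
  (s (q) (k) (q)) = s(0, 3, 0) = 4
  (s (s (q) (k) (q)) (g (r)) (s (q) (k) (q))) = s(4, 0, 4) = 2
  r = 0
  t = 2
  k = 3
  (u (r) (t) (k)) = u(0, 2, 3) = 0
  (g (u (r) (t) (k))) = g(0,) = 0
  q = 0
  k = 3
  q = 0
  (s (q) (k) (q)) = s(0, 3, 0) = 4
  r = 0
  (g (r)) = g(0,) = 0
  q = 0
  k = 3
  q = 0
  (s (q) (k) (q)) = s(0, 3, 0) = 4
  (s (s (q) (k) (q)) (g (r)) (s (q) (k) (q))) = s(4, 0, 4) = 2
  (s (s (s (q) (k) (q)) (g (r)) (s (q) (k) (q))) (g (u (r) (t) (k))) (s (s (q) (k) (q)) (g (r)) (s (q) (k) (q)))) = s(2, 0, 2) = 1


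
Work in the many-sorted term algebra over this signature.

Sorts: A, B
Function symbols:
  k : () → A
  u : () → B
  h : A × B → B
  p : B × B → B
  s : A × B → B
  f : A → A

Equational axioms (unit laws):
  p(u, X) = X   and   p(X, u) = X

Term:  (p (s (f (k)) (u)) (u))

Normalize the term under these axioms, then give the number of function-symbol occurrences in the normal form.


size = 4

1. (p (s (f (k)) (u)) (u))  →  (s (f (k)) (u))
normal form: (s (f (k)) (u))


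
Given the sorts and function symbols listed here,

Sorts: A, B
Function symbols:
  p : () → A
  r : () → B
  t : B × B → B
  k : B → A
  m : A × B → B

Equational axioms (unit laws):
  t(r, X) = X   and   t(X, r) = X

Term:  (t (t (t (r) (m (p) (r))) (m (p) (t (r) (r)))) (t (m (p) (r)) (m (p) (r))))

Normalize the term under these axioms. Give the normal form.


1. (t (t (t (r) (m (p) (r))) (m (p) (t (r) (r)))) (t (m (p) (r)) (m (p) (r))))  →  (t (t (m (p) (r)) (m (p) (t (r) (r)))) (t (m (p) (r)) (m (p) (r))))
2. (t (t (m (p) (r)) (m (p) (t (r) (r)))) (t (m (p) (r)) (m (p) (r))))  →  (t (t (m (p) (r)) (m (p) (r))) (t (m (p) (r)) (m (p) (r))))

normal form = (t (t (m (p) (r)) (m (p) (r))) (t (m (p) (r)) (m (p) (r))))


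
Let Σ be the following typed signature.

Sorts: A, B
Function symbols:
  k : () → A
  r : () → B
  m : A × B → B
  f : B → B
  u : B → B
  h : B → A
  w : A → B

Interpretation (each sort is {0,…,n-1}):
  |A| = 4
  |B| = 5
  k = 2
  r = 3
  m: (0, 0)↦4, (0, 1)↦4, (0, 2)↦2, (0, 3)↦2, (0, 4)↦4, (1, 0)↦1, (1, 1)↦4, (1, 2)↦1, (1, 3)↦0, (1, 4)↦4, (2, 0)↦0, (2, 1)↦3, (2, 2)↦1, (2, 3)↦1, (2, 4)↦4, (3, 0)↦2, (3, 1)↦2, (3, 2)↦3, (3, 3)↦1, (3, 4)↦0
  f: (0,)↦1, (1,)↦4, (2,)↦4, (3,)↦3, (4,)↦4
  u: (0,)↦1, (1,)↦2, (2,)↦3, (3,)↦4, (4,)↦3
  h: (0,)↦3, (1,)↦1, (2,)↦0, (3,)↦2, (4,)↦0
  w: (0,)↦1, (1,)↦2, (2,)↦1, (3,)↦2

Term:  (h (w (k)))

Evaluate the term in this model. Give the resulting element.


  k = 2
  (w (k)) = w(2,) = 1
  (h (w (k))) = h(1,) = 1

value = 1


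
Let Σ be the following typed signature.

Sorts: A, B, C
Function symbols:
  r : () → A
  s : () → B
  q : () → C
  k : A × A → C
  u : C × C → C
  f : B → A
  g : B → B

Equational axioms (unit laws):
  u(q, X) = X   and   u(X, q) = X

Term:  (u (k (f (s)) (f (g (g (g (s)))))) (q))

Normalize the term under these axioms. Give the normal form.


normal form = (k (f (s)) (f (g (g (g (s))))))

1. (u (k (f (s)) (f (g (g (g (s)))))) (q))  →  (k (f (s)) (f (g (g (g (s))))))


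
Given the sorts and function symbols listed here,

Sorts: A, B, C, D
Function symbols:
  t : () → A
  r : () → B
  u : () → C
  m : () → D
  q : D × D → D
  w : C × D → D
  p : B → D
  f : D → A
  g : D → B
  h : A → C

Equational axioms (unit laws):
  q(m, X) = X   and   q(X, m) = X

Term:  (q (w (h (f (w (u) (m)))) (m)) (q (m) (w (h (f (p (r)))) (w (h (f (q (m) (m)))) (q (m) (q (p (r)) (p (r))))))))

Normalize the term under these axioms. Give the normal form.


1. (q (w (h (f (w (u) (m)))) (m)) (q (m) (w (h (f (p (r)))) (w (h (f (q (m) (m)))) (q (m) (q (p (r)) (p (r))))))))  →  (q (w (h (f (w (u) (m)))) (m)) (w (h (f (p (r)))) (w (h (f (q (m) (m)))) (q (m) (q (p (r)) (p (r)))))))
2. (q (w (h (f (w (u) (m)))) (m)) (w (h (f (p (r)))) (w (h (f (q (m) (m)))) (q (m) (q (p (r)) (p (r)))))))  →  (q (w (h (f (w (u) (m)))) (m)) (w (h (f (p (r)))) (w (h (f (m))) (q (m) (q (p (r)) (p (r)))))))
3. (q (w (h (f (w (u) (m)))) (m)) (w (h (f (p (r)))) (w (h (f (m))) (q (m) (q (p (r)) (p (r)))))))  →  (q (w (h (f (w (u) (m)))) (m)) (w (h (f (p (r)))) (w (h (f (m))) (q (p (r)) (p (r))))))

normal form = (q (w (h (f (w (u) (m)))) (m)) (w (h (f (p (r)))) (w (h (f (m))) (q (p (r)) (p (r))))))


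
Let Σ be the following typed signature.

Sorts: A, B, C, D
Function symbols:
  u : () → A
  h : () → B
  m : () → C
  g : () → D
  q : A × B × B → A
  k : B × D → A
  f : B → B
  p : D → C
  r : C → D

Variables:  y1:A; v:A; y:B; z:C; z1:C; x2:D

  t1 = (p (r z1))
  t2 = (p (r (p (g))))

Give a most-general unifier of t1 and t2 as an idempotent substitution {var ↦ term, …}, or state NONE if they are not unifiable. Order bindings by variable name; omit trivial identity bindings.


{z1 ↦ (p (g))}


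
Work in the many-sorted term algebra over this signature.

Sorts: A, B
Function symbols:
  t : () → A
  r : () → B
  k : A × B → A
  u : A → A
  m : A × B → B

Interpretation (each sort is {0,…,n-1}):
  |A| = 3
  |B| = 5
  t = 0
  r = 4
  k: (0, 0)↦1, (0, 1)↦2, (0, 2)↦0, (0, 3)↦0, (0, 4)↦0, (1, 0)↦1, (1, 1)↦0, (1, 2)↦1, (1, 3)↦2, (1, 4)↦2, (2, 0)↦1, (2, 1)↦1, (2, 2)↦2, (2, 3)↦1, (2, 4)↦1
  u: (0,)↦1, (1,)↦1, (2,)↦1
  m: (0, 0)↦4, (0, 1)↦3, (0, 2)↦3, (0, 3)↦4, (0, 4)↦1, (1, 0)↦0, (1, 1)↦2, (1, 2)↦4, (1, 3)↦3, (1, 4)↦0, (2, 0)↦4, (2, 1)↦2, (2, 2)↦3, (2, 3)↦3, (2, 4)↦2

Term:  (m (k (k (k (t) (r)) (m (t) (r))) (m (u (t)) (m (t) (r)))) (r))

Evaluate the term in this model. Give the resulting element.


  t = 0
  r = 4
  (k (t) (r)) = k(0, 4) = 0
  t = 0
  r = 4
  (m (t) (r)) = m(0, 4) = 1
  (k (k (t) (r)) (m (t) (r))) = k(0, 1) = 2
  t = 0
  (u (t)) = u(0,) = 1
  t = 0
  r = 4
  (m (t) (r)) = m(0, 4) = 1
  (m (u (t)) (m (t) (r))) = m(1, 1) = 2
  (k (k (k (t) (r)) (m (t) (r))) (m (u (t)) (m (t) (r)))) = k(2, 2) = 2
  r = 4
  (m (k (k (k (t) (r)) (m (t) (r))) (m (u (t)) (m (t) (r)))) (r)) = m(2, 4) = 2

value = 2


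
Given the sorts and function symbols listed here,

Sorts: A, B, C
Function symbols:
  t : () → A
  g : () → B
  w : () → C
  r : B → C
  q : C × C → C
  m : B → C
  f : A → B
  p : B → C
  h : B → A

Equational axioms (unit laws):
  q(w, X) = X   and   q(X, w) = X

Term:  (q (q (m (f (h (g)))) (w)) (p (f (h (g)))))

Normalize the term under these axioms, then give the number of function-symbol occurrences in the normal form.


1. (q (q (m (f (h (g)))) (w)) (p (f (h (g)))))  →  (q (m (f (h (g)))) (p (f (h (g)))))
normal form: (q (m (f (h (g)))) (p (f (h (g)))))

size = 9


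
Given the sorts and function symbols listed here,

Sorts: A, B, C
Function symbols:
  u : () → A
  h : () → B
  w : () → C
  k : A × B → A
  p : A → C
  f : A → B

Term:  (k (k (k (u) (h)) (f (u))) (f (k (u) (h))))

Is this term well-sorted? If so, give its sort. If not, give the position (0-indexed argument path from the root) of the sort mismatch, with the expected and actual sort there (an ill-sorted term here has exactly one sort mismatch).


      (u) : A
      (h) : B
    (k (u) (h)) : A
      (u) : A
    (f (u)) : B
  (k (k (u) (h)) (f (u))) : A
      (u) : A
      (h) : B
    (k (u) (h)) : A
  (f (k (u) (h))) : B
(k (k (k (u) (h)) (f (u))) (f (k (u) (h)))) : A

well-sorted; sort = A


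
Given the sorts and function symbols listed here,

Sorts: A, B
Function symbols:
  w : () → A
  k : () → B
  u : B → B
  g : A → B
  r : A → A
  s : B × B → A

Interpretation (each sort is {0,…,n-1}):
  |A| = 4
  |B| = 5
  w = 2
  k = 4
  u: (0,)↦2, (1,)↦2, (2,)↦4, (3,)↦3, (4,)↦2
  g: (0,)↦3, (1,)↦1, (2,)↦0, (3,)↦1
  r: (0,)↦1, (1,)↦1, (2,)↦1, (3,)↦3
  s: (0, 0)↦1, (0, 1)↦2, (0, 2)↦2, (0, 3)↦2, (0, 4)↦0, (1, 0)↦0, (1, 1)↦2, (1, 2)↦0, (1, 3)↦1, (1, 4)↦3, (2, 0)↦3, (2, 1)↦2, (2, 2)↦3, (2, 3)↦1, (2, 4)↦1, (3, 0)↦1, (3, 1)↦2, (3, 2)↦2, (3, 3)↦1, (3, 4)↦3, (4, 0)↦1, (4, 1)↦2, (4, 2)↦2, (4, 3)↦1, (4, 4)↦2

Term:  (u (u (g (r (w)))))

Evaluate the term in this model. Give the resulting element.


  w = 2
  (r (w)) = r(2,) = 1
  (g (r (w))) = g(1,) = 1
  (u (g (r (w)))) = u(1,) = 2
  (u (u (g (r (w))))) = u(2,) = 4

value = 4


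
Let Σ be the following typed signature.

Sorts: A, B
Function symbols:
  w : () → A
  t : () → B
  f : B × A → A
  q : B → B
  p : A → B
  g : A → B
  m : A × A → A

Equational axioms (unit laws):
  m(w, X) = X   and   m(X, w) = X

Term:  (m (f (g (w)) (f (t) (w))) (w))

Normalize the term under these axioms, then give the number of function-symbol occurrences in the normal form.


1. (m (f (g (w)) (f (t) (w))) (w))  →  (f (g (w)) (f (t) (w)))
normal form: (f (g (w)) (f (t) (w)))

size = 6


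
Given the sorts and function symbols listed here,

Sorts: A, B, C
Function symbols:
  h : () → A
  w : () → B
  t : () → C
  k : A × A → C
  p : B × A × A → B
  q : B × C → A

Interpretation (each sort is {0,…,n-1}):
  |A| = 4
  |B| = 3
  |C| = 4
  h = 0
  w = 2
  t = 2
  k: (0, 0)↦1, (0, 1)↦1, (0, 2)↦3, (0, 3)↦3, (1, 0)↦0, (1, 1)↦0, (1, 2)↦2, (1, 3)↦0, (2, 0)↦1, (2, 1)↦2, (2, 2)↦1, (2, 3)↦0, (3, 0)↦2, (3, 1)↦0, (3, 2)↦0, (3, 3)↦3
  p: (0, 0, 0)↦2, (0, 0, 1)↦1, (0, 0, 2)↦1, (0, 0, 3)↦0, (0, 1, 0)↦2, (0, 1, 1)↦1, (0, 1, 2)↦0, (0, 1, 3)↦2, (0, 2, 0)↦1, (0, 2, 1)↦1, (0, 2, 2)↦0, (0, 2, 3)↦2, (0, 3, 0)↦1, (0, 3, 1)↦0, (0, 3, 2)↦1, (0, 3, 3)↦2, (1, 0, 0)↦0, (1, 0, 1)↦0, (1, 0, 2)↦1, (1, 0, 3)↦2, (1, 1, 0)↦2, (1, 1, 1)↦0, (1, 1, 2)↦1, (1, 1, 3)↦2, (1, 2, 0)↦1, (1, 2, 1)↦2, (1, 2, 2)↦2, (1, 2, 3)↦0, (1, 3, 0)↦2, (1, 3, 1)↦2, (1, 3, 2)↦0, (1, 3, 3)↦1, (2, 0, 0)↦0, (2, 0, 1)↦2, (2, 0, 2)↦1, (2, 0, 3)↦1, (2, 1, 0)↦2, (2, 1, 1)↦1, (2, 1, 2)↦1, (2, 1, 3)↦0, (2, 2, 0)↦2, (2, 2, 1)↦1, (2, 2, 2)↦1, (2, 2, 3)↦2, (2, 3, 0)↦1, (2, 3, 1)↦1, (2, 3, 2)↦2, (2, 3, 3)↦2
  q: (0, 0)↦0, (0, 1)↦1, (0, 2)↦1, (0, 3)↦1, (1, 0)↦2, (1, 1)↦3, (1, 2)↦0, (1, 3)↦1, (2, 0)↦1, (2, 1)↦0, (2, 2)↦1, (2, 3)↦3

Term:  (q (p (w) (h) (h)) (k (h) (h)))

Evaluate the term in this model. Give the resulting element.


  w = 2
  h = 0
  h = 0
  (p (w) (h) (h)) = p(2, 0, 0) = 0
  h = 0
  h = 0
  (k (h) (h)) = k(0, 0) = 1
  (q (p (w) (h) (h)) (k (h) (h))) = q(0, 1) = 1

value = 1


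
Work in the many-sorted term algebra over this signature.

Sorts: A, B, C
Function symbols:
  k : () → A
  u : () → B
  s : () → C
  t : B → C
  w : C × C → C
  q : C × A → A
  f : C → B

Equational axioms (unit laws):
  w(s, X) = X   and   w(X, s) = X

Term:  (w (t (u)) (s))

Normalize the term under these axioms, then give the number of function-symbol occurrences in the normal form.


size = 2

1. (w (t (u)) (s))  →  (t (u))
normal form: (t (u))


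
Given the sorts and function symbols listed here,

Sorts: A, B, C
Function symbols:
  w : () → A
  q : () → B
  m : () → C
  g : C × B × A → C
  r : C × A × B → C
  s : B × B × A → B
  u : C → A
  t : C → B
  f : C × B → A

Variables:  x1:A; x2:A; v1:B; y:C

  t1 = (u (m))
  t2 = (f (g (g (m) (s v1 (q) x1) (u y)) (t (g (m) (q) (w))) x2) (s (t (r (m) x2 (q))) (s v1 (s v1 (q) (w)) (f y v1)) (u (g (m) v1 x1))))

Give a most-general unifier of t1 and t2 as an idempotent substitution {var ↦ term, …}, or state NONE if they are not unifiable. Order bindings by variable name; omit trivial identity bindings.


NONE (not unifiable)

head clash or occurs-check failure — not unifiable


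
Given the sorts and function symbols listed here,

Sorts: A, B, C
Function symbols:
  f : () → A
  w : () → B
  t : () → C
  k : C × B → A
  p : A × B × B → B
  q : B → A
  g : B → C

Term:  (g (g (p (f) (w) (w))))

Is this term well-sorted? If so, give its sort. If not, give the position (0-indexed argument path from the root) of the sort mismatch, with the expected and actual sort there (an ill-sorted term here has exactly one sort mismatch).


      (f) : A
      (w) : B
      (w) : B
    (p (f) (w) (w)) : B
  (g (p (f) (w) (w))) : C
(g (g (p (f) (w) (w)))) : ✗ arg 0 at [0] has sort C, expected B

ill-sorted at position [0]: expected B, got C


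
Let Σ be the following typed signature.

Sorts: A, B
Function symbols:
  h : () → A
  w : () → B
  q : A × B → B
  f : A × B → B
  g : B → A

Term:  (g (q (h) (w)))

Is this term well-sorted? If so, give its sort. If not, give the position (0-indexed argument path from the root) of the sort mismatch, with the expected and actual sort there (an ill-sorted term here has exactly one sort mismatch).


    (h) : A
    (w) : B
  (q (h) (w)) : B
(g (q (h) (w))) : A

well-sorted; sort = A


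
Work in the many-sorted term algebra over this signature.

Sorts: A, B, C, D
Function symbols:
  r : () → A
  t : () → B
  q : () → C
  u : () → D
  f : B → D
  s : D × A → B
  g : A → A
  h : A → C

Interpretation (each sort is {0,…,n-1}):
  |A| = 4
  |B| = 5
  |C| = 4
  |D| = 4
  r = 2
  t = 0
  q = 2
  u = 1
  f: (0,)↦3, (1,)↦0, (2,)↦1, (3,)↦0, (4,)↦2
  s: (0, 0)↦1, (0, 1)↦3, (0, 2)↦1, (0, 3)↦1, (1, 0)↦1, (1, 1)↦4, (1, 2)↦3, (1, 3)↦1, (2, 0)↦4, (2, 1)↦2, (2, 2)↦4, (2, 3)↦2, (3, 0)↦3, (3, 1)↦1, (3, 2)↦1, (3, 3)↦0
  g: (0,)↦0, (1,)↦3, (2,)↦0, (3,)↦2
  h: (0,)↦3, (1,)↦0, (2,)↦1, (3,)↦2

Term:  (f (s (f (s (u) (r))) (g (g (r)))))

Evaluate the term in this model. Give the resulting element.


value = 0

  u = 1
  r = 2
  (s (u) (r)) = s(1, 2) = 3
  (f (s (u) (r))) = f(3,) = 0
  r = 2
  (g (r)) = g(2,) = 0
  (g (g (r))) = g(0,) = 0
  (s (f (s (u) (r))) (g (g (r)))) = s(0, 0) = 1
  (f (s (f (s (u) (r))) (g (g (r))))) = f(1,) = 0


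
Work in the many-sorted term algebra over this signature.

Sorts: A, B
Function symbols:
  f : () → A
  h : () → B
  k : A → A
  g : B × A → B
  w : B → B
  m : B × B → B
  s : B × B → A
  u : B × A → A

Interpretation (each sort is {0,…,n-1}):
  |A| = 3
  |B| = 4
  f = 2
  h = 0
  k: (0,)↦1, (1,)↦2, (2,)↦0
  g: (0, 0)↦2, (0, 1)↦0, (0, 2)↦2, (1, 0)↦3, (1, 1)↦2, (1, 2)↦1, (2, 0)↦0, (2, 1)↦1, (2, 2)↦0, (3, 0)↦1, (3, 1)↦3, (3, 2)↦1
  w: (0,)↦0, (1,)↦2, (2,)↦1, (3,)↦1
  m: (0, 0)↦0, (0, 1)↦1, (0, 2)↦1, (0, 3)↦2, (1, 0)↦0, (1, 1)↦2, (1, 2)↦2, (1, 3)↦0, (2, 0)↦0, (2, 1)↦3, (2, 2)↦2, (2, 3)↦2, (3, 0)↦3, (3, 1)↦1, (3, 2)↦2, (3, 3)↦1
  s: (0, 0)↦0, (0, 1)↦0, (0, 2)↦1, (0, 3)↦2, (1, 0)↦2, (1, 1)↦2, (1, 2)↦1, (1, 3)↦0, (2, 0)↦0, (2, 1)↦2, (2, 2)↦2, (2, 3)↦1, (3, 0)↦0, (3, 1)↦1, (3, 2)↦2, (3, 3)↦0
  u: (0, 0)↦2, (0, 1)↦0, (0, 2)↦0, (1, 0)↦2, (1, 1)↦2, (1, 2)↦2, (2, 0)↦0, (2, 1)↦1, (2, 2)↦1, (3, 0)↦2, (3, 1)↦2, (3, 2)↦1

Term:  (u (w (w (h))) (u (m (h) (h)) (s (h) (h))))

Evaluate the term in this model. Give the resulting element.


value = 0

  h = 0
  (w (h)) = w(0,) = 0
  (w (w (h))) = w(0,) = 0
  h = 0
  h = 0
  (m (h) (h)) = m(0, 0) = 0
  h = 0
  h = 0
  (s (h) (h)) = s(0, 0) = 0
  (u (m (h) (h)) (s (h) (h))) = u(0, 0) = 2
  (u (w (w (h))) (u (m (h) (h)) (s (h) (h)))) = u(0, 2) = 0


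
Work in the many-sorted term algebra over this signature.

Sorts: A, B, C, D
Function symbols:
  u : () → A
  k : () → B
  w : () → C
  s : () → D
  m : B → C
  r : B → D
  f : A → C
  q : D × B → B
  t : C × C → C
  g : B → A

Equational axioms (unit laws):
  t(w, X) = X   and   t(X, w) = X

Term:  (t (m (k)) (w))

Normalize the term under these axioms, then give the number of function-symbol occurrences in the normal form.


size = 2

1. (t (m (k)) (w))  →  (m (k))
normal form: (m (k))


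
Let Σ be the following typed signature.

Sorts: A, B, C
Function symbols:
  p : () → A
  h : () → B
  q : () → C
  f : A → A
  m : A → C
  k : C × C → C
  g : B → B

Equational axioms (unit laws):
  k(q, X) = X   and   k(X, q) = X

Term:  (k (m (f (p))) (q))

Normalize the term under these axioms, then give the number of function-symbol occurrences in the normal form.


1. (k (m (f (p))) (q))  →  (m (f (p)))
normal form: (m (f (p)))

size = 3


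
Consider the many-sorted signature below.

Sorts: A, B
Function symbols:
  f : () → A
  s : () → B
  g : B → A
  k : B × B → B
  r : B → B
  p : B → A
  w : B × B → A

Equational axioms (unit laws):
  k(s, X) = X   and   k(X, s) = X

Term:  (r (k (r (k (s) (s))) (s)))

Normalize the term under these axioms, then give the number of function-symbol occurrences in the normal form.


size = 3

1. (r (k (r (k (s) (s))) (s)))  →  (r (r (k (s) (s))))
2. (r (r (k (s) (s))))  →  (r (r (s)))
normal form: (r (r (s)))


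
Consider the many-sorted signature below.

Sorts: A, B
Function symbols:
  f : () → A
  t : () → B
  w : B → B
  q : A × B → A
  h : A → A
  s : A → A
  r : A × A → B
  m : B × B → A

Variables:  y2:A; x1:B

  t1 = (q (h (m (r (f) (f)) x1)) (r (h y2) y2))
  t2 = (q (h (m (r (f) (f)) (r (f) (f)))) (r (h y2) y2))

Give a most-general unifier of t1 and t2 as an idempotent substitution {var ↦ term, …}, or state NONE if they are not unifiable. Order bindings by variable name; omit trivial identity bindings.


{x1 ↦ (r (f) (f))}


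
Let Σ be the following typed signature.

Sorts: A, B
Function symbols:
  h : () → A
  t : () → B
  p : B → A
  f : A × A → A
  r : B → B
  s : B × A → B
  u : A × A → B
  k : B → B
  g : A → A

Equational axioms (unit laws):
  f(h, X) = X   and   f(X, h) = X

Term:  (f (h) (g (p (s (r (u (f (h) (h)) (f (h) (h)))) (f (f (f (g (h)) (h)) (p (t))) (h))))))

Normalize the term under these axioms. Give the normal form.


normal form = (g (p (s (r (u (h) (h))) (f (g (h)) (p (t))))))

1. (f (h) (g (p (s (r (u (f (h) (h)) (f (h) (h)))) (f (f (f (g (h)) (h)) (p (t))) (h))))))  →  (g (p (s (r (u (f (h) (h)) (f (h) (h)))) (f (f (f (g (h)) (h)) (p (t))) (h)))))
2. (g (p (s (r (u (f (h) (h)) (f (h) (h)))) (f (f (f (g (h)) (h)) (p (t))) (h)))))  →  (g (p (s (r (u (h) (f (h) (h)))) (f (f (f (g (h)) (h)) (p (t))) (h)))))
3. (g (p (s (r (u (h) (f (h) (h)))) (f (f (f (g (h)) (h)) (p (t))) (h)))))  →  (g (p (s (r (u (h) (h))) (f (f (f (g (h)) (h)) (p (t))) (h)))))
4. (g (p (s (r (u (h) (h))) (f (f (f (g (h)) (h)) (p (t))) (h)))))  →  (g (p (s (r (u (h) (h))) (f (f (g (h)) (h)) (p (t))))))
5. (g (p (s (r (u (h) (h))) (f (f (g (h)) (h)) (p (t))))))  →  (g (p (s (r (u (h) (h))) (f (g (h)) (p (t))))))


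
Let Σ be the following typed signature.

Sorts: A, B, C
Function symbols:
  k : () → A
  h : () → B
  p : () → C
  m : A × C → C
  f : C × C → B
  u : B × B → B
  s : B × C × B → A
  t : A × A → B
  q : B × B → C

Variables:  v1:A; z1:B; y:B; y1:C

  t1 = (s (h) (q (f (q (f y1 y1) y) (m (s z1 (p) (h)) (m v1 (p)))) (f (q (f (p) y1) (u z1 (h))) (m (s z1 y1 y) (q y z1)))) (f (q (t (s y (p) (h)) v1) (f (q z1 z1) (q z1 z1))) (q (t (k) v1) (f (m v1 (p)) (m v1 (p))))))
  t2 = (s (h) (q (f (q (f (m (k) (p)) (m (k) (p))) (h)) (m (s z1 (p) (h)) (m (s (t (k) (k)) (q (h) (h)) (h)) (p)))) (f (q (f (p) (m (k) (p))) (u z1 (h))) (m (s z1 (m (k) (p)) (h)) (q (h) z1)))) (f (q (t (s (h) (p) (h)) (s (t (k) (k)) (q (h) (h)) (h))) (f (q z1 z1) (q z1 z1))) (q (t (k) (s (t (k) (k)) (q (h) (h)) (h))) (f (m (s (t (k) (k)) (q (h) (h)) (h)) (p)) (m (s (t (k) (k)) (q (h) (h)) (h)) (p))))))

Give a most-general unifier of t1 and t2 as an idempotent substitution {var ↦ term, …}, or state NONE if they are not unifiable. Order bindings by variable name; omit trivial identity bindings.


{v1 ↦ (s (t (k) (k)) (q (h) (h)) (h)), y ↦ (h), y1 ↦ (m (k) (p))}


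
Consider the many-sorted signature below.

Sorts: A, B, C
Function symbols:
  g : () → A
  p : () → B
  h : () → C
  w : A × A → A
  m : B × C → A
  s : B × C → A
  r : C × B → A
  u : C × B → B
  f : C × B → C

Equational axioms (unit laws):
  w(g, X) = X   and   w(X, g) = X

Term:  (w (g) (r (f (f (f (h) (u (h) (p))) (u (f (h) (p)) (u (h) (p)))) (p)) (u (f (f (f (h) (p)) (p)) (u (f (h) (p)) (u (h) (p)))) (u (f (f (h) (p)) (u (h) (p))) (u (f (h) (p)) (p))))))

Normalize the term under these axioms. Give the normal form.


normal form = (r (f (f (f (h) (u (h) (p))) (u (f (h) (p)) (u (h) (p)))) (p)) (u (f (f (f (h) (p)) (p)) (u (f (h) (p)) (u (h) (p)))) (u (f (f (h) (p)) (u (h) (p))) (u (f (h) (p)) (p)))))

1. (w (g) (r (f (f (f (h) (u (h) (p))) (u (f (h) (p)) (u (h) (p)))) (p)) (u (f (f (f (h) (p)) (p)) (u (f (h) (p)) (u (h) (p)))) (u (f (f (h) (p)) (u (h) (p))) (u (f (h) (p)) (p))))))  →  (r (f (f (f (h) (u (h) (p))) (u (f (h) (p)) (u (h) (p)))) (p)) (u (f (f (f (h) (p)) (p)) (u (f (h) (p)) (u (h) (p)))) (u (f (f (h) (p)) (u (h) (p))) (u (f (h) (p)) (p)))))


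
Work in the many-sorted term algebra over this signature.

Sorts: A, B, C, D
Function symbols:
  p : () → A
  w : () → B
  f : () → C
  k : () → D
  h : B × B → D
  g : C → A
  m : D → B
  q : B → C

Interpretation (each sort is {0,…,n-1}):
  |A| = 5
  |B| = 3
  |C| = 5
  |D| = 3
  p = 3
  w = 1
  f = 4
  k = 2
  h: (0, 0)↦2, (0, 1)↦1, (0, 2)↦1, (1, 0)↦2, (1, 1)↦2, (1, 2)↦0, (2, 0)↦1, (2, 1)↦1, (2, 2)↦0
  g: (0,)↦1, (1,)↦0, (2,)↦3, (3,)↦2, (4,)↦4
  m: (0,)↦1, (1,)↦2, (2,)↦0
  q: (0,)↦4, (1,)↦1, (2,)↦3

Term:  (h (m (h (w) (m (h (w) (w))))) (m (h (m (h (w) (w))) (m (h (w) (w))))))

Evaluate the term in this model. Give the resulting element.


value = 2

  w = 1
  w = 1
  w = 1
  (h (w) (w)) = h(1, 1) = 2
  (m (h (w) (w))) = m(2,) = 0
  (h (w) (m (h (w) (w)))) = h(1, 0) = 2
  (m (h (w) (m (h (w) (w))))) = m(2,) = 0
  w = 1
  w = 1
  (h (w) (w)) = h(1, 1) = 2
  (m (h (w) (w))) = m(2,) = 0
  w = 1
  w = 1
  (h (w) (w)) = h(1, 1) = 2
  (m (h (w) (w))) = m(2,) = 0
  (h (m (h (w) (w))) (m (h (w) (w)))) = h(0, 0) = 2
  (m (h (m (h (w) (w))) (m (h (w) (w))))) = m(2,) = 0
  (h (m (h (w) (m (h (w) (w))))) (m (h (m (h (w) (w))) (m (h (w) (w)))))) = h(0, 0) = 2


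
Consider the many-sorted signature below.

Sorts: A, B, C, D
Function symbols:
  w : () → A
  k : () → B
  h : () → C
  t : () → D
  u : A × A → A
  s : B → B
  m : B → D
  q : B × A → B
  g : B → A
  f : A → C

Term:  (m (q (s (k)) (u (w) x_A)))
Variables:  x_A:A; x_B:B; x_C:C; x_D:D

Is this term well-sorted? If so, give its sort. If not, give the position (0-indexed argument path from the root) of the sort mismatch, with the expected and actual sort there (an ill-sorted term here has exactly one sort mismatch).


well-sorted; sort = D

      (k) : B
    (s (k)) : B
      (w) : A
      x_A : A
    (u (w) x_A) : A
  (q (s (k)) (u (w) x_A)) : B
(m (q (s (k)) (u (w) x_A))) : D


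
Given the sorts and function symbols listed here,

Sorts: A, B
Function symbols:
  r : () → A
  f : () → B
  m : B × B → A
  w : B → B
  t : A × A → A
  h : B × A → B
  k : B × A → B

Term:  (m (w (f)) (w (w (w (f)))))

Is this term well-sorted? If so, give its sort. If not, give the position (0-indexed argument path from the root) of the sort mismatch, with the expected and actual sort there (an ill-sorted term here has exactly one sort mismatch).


well-sorted; sort = A

    (f) : B
  (w (f)) : B
        (f) : B
      (w (f)) : B
    (w (w (f))) : B
  (w (w (w (f)))) : B
(m (w (f)) (w (w (w (f))))) : A


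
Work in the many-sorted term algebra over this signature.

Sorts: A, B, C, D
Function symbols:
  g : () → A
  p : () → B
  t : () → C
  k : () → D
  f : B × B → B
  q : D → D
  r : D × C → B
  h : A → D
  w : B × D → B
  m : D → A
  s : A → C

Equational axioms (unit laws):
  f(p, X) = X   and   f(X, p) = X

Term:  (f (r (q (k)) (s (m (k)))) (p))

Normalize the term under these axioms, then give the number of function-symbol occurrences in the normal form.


size = 6

1. (f (r (q (k)) (s (m (k)))) (p))  →  (r (q (k)) (s (m (k))))
normal form: (r (q (k)) (s (m (k))))


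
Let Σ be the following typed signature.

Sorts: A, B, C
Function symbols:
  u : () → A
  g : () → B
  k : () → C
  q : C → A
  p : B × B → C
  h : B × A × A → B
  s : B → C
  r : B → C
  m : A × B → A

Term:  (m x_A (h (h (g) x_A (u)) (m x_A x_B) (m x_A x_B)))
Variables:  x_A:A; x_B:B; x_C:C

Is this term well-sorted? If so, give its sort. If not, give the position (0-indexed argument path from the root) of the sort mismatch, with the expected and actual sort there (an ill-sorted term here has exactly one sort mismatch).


well-sorted; sort = A

  x_A : A
      (g) : B
      x_A : A
      (u) : A
    (h (g) x_A (u)) : B
      x_A : A
      x_B : B
    (m x_A x_B) : A
      x_A : A
      x_B : B
    (m x_A x_B) : A
  (h (h (g) x_A (u)) (m x_A x_B) (m x_A x_B)) : B
(m x_A (h (h (g) x_A (u)) (m x_A x_B) (m x_A x_B))) : A


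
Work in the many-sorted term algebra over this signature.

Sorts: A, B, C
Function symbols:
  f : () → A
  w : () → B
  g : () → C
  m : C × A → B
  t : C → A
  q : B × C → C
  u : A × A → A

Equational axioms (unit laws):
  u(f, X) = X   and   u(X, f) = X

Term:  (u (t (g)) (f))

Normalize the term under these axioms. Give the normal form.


normal form = (t (g))

1. (u (t (g)) (f))  →  (t (g))


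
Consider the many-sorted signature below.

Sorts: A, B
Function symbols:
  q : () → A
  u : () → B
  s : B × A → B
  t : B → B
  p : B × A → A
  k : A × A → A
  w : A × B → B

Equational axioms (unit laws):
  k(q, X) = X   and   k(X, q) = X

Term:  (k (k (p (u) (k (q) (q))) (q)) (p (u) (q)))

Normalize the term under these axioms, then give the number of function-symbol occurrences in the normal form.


size = 7

1. (k (k (p (u) (k (q) (q))) (q)) (p (u) (q)))  →  (k (p (u) (k (q) (q))) (p (u) (q)))
2. (k (p (u) (k (q) (q))) (p (u) (q)))  →  (k (p (u) (q)) (p (u) (q)))
normal form: (k (p (u) (q)) (p (u) (q)))
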